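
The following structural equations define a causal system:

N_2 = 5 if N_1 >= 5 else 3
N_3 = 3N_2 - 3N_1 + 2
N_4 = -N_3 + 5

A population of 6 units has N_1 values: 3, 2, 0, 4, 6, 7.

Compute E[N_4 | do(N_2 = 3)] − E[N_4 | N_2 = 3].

4.25

do(N_2=3) breaks N_2's dependence on N_1. With N_2=3 fixed, N_4 across the units is 3, 0, -6, 6, 12, 15, mean 5.
E[N_4|N_2=3] averages over only the 4 units with N_2=3 (N_1 = 3, 2, 0, 4): N_4 = 3, 0, -6, 6, mean 0.75.
Difference = 5 − 0.75 = 4.25.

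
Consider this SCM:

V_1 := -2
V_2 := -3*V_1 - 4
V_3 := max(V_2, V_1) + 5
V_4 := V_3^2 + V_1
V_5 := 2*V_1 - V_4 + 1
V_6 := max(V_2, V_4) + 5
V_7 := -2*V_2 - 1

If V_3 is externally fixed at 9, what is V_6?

The intervention breaks the incoming arrows to V_3: V_3 := max(V_2, V_1) + 5 no longer applies, and V_3 = 9.
V_2 = -3*V_1 - 4  [with V_1=-2]  = 2
V_4 = V_3^2 + V_1  [with V_3=9, V_1=-2]  = 79
V_6 = max(V_2, V_4) + 5  [with V_2=2, V_4=79]  = 84

84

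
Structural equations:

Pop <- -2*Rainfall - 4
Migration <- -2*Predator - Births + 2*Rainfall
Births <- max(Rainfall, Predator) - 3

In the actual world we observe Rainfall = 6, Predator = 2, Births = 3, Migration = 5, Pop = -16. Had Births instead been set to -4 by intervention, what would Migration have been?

12

The intervention breaks the incoming arrows to Births: Births <- max(Rainfall, Predator) - 3 no longer applies, and Births = -4.
Migration = -2*Predator - Births + 2*Rainfall  [with Predator=2, Births=-4, Rainfall=6]  = 12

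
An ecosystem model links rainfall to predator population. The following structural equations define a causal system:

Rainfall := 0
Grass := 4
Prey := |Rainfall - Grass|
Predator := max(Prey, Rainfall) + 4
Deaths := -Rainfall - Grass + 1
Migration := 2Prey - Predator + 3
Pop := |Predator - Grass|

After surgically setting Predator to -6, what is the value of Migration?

17

Under do(Predator=-6), the mechanism Predator := max(Prey, Rainfall) + 4 is discarded; Predator is fixed at -6.
Prey = |Rainfall - Grass|  [with Rainfall=0, Grass=4]  = 4
Migration = 2Prey - Predator + 3  [with Prey=4, Predator=-6]  = 17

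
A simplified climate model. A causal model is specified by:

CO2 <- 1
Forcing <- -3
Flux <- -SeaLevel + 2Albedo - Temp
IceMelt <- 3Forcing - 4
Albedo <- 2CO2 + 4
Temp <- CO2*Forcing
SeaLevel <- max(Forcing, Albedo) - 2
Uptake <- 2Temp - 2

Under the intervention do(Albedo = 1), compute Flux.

6

Under do(Albedo=1), the mechanism Albedo <- 2CO2 + 4 is discarded; Albedo is fixed at 1.
Temp = CO2*Forcing  [with CO2=1, Forcing=-3]  = -3
SeaLevel = max(Forcing, Albedo) - 2  [with Forcing=-3, Albedo=1]  = -1
Flux = -SeaLevel + 2Albedo - Temp  [with SeaLevel=-1, Albedo=1, Temp=-3]  = 6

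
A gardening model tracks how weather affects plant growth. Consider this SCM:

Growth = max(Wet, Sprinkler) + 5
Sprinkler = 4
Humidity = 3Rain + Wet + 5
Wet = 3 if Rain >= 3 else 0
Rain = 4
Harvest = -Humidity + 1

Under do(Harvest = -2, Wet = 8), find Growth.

Under do(Harvest = -2, Wet = 8), each intervened variable's structural equation is replaced by its fixed value.
Growth = max(Wet, Sprinkler) + 5  [with Wet=8, Sprinkler=4]  = 13

13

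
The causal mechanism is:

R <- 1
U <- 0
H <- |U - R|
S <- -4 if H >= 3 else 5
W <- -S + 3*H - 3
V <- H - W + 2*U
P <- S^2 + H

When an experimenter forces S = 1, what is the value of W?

-1

Intervening sets S = 1 and removes its equation (S <- -4 if H >= 3 else 5).
H = |U - R|  [with U=0, R=1]  = 1
W = -S + 3*H - 3  [with S=1, H=1]  = -1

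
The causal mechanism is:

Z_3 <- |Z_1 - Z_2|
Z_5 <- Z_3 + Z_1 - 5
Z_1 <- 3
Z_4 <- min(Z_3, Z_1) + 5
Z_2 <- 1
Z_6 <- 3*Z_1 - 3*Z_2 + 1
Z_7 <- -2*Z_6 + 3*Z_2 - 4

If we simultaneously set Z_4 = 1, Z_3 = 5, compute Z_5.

3

The joint intervention fixes Z_4 = 1, Z_3 = 5, removing each variable's own equation.
Z_5 = Z_3 + Z_1 - 5  [with Z_3=5, Z_1=3]  = 3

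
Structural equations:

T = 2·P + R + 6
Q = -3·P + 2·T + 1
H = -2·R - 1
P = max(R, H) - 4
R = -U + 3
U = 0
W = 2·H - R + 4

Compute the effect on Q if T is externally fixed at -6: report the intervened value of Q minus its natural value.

-26

The intervention breaks the incoming arrows to T: T = 2·P + R + 6 no longer applies, and T = -6.
R = -U + 3  [with U=0]  = 3
H = -2·R - 1  [with R=3]  = -7
P = max(R, H) - 4  [with R=3, H=-7]  = -1
Q = -3·P + 2·T + 1  [with P=-1, T=-6]  = -8
Without intervention: R = -U + 3  [with U=0]  = 3; H = -2·R - 1  [with R=3]  = -7; P = max(R, H) - 4  [with R=3, H=-7]  = -1; T = 2·P + R + 6  [with P=-1, R=3]  = 7; Q = -3·P + 2·T + 1  [with P=-1, T=7]  = 18.
Change = -8 − 18 = -26.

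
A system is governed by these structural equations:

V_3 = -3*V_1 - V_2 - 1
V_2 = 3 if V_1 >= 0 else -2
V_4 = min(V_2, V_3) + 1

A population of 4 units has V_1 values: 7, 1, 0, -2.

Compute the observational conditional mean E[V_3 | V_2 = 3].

-12

E[V_3|V_2=3] averages over only the 3 units with V_2=3 (V_1 = 7, 1, 0): V_3 = -25, -7, -4, mean -12.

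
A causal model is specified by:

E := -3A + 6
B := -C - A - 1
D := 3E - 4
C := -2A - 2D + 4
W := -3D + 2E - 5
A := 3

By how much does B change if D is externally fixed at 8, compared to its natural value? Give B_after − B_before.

do(D=8) replaces the equation D := 3E - 4 with the constant D = 8.
C = -2A - 2D + 4  [with A=3, D=8]  = -18
B = -C - A - 1  [with C=-18, A=3]  = 14
Without intervention: E = -3A + 6  [with A=3]  = -3; D = 3E - 4  [with E=-3]  = -13; C = -2A - 2D + 4  [with A=3, D=-13]  = 24; B = -C - A - 1  [with C=24, A=3]  = -28.
Change = 14 − (-28) = 42.

42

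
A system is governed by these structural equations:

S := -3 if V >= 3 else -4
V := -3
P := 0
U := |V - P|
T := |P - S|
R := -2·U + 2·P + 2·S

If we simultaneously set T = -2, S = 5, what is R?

4

Under do(T = -2, S = 5), each intervened variable's structural equation is replaced by its fixed value.
U = |V - P|  [with V=-3, P=0]  = 3
R = -2·U + 2·P + 2·S  [with U=3, P=0, S=5]  = 4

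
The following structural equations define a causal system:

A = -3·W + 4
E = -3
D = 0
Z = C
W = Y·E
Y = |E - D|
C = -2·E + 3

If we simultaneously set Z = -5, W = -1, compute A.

Under do(Z = -5, W = -1), each intervened variable's structural equation is replaced by its fixed value.
A = -3·W + 4  [with W=-1]  = 7

7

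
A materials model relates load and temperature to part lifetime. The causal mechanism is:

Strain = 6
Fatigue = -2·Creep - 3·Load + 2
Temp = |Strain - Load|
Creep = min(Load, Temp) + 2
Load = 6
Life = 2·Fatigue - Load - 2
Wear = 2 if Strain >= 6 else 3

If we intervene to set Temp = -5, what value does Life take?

The intervention breaks the incoming arrows to Temp: Temp = |Strain - Load| no longer applies, and Temp = -5.
Creep = min(Load, Temp) + 2  [with Load=6, Temp=-5]  = -3
Fatigue = -2·Creep - 3·Load + 2  [with Creep=-3, Load=6]  = -10
Life = 2·Fatigue - Load - 2  [with Fatigue=-10, Load=6]  = -28

-28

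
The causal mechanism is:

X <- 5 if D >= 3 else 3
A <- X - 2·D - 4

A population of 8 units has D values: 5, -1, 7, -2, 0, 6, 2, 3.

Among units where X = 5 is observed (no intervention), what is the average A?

-9.5

E[A|X=5] averages over only the 4 units with X=5 (D = 5, 7, 6, 3): A = -9, -13, -11, -5, mean -9.5.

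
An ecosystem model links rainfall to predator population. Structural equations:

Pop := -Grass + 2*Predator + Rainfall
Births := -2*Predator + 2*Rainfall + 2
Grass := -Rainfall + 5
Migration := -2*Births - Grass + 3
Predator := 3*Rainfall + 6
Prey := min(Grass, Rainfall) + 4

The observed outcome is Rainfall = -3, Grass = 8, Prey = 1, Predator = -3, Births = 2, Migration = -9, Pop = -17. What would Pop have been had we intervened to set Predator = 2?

-7

The intervention breaks the incoming arrows to Predator: Predator := 3*Rainfall + 6 no longer applies, and Predator = 2.
Grass = -Rainfall + 5  [with Rainfall=-3]  = 8
Pop = -Grass + 2*Predator + Rainfall  [with Grass=8, Predator=2, Rainfall=-3]  = -7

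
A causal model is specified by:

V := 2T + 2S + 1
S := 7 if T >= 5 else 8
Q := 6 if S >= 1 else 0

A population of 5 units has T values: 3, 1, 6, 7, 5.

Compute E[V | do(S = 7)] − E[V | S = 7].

-3.2

do(S=7) breaks S's dependence on T. With S=7 fixed, V across the units is 21, 17, 27, 29, 25, mean 23.8.
Observing S=7 restricts to units where S's equation naturally yields 7: T ∈ {6, 7, 5}. In that subpopulation V = 27, 29, 25, mean 27.
Difference = 23.8 − 27 = -3.2.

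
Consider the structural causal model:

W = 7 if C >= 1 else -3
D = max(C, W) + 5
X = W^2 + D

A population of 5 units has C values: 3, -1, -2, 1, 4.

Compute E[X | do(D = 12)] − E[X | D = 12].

-16

Every unit gets D=12 under the intervention. X values become 61, 21, 21, 61, 61; E[X|do(D=12)] = 45.
E[X|D=12] averages over only the 3 units with D=12 (C = 3, 1, 4): X = 61, 61, 61, mean 61.
Difference = 45 − 61 = -16.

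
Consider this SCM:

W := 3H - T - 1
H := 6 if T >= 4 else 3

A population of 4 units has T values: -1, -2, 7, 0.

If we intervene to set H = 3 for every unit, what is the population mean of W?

do(H=3) breaks H's dependence on T. With H=3 fixed, W across the units is 9, 10, 1, 8, mean 7.

7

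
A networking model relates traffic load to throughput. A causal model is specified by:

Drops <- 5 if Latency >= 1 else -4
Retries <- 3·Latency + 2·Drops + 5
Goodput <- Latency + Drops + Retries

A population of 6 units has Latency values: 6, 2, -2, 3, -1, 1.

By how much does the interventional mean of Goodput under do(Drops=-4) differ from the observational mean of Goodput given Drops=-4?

12

The intervention sets Drops=-4 in all 6 units regardless of Latency. Recomputing Goodput per unit gives 17, 1, -15, 5, -11, -3; average -1.
E[Goodput|Drops=-4] averages over only the 2 units with Drops=-4 (Latency = -2, -1): Goodput = -15, -11, mean -13.
Difference = -1 − (-13) = 12.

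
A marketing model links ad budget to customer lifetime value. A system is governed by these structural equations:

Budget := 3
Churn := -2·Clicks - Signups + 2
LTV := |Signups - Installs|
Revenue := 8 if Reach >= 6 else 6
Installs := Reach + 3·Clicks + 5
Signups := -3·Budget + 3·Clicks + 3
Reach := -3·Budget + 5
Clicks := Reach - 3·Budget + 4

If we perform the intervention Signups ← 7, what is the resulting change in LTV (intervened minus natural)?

do(Signups=7) replaces the equation Signups := -3·Budget + 3·Clicks + 3 with the constant Signups = 7.
Reach = -3·Budget + 5  [with Budget=3]  = -4
Clicks = Reach - 3·Budget + 4  [with Reach=-4, Budget=3]  = -9
Installs = Reach + 3·Clicks + 5  [with Reach=-4, Clicks=-9]  = -26
LTV = |Signups - Installs|  [with Signups=7, Installs=-26]  = 33
Without intervention: Reach = -3·Budget + 5  [with Budget=3]  = -4; Clicks = Reach - 3·Budget + 4  [with Reach=-4, Budget=3]  = -9; Installs = Reach + 3·Clicks + 5  [with Reach=-4, Clicks=-9]  = -26; Signups = -3·Budget + 3·Clicks + 3  [with Budget=3, Clicks=-9]  = -33; LTV = |Signups - Installs|  [with Signups=-33, Installs=-26]  = 7.
Change = 33 − 7 = 26.

26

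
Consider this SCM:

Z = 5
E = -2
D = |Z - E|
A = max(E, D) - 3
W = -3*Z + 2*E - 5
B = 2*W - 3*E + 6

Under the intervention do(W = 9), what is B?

30

The intervention breaks the incoming arrows to W: W = -3*Z + 2*E - 5 no longer applies, and W = 9.
B = 2*W - 3*E + 6  [with W=9, E=-2]  = 30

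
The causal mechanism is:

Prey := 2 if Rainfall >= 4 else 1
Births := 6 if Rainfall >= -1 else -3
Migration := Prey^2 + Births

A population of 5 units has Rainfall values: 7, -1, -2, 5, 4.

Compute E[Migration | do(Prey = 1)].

The intervention sets Prey=1 in all 5 units regardless of Rainfall. Recomputing Migration per unit gives 7, 7, -2, 7, 7; average 5.2.

5.2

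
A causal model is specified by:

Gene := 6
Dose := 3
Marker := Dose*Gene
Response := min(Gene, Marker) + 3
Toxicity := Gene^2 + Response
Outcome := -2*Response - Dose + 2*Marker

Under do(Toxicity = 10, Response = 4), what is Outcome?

25

Setting Toxicity = 10, Response = 4 by intervention discards those variables' equations.
Marker = Dose*Gene  [with Dose=3, Gene=6]  = 18
Outcome = -2*Response - Dose + 2*Marker  [with Response=4, Dose=3, Marker=18]  = 25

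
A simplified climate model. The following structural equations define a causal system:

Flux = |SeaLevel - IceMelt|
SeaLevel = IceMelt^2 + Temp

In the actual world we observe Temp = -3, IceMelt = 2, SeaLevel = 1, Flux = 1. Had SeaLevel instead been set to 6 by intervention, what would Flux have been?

4

The intervention breaks the incoming arrows to SeaLevel: SeaLevel = IceMelt^2 + Temp no longer applies, and SeaLevel = 6.
Flux = |SeaLevel - IceMelt|  [with SeaLevel=6, IceMelt=2]  = 4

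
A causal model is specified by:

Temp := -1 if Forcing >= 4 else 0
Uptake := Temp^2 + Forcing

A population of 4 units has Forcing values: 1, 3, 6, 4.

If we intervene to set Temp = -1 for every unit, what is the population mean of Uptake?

4.5

Under do(Temp=-1), Temp's equation is replaced by Temp=-1 for every unit. Per-unit Uptake: 2, 4, 7, 5. Mean = 4.5.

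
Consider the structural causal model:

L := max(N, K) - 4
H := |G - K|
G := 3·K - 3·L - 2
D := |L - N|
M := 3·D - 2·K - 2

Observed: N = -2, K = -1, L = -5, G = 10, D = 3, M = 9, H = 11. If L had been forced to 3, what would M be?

15

The intervention breaks the incoming arrows to L: L := max(N, K) - 4 no longer applies, and L = 3.
D = |L - N|  [with L=3, N=-2]  = 5
M = 3·D - 2·K - 2  [with D=5, K=-1]  = 15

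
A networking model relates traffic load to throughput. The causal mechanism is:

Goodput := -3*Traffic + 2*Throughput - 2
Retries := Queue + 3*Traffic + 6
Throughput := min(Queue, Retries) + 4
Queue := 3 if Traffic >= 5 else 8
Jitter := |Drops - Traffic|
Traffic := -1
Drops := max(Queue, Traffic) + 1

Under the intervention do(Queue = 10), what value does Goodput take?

Under do(Queue=10), the mechanism Queue := 3 if Traffic >= 5 else 8 is discarded; Queue is fixed at 10.
Retries = Queue + 3*Traffic + 6  [with Queue=10, Traffic=-1]  = 13
Throughput = min(Queue, Retries) + 4  [with Queue=10, Retries=13]  = 14
Goodput = -3*Traffic + 2*Throughput - 2  [with Traffic=-1, Throughput=14]  = 29

29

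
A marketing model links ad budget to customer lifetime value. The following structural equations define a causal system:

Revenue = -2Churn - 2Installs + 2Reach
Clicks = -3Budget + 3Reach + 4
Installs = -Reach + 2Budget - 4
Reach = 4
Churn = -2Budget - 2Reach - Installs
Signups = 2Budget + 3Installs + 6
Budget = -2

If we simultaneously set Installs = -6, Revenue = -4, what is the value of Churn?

2

The joint intervention fixes Installs = -6, Revenue = -4, removing each variable's own equation.
Churn = -2Budget - 2Reach - Installs  [with Budget=-2, Reach=4, Installs=-6]  = 2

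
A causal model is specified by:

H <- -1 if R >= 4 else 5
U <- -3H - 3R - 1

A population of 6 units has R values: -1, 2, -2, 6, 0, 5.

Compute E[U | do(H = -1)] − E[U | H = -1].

do(H=-1) breaks H's dependence on R. With H=-1 fixed, U across the units is 5, -4, 8, -16, 2, -13, mean -3.
E[U|H=-1] averages over only the 2 units with H=-1 (R = 6, 5): U = -16, -13, mean -14.5.
Difference = -3 − (-14.5) = 11.5.

11.5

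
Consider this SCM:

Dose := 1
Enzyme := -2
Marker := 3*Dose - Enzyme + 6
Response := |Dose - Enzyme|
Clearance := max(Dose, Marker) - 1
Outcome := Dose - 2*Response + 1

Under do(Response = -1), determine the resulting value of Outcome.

Under do(Response=-1), the mechanism Response := |Dose - Enzyme| is discarded; Response is fixed at -1.
Outcome = Dose - 2*Response + 1  [with Dose=1, Response=-1]  = 4

4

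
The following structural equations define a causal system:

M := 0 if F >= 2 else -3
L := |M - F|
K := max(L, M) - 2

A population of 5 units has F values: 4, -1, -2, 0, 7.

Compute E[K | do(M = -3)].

2.6

do(M=-3) breaks M's dependence on F. With M=-3 fixed, K across the units is 5, 0, -1, 1, 8, mean 2.6.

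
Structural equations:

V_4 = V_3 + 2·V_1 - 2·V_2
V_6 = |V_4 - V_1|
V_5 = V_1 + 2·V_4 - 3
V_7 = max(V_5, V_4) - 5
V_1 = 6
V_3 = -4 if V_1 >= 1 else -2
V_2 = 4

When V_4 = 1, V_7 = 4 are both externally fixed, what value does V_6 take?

The joint intervention fixes V_4 = 1, V_7 = 4, removing each variable's own equation.
V_6 = |V_4 - V_1|  [with V_4=1, V_1=6]  = 5

5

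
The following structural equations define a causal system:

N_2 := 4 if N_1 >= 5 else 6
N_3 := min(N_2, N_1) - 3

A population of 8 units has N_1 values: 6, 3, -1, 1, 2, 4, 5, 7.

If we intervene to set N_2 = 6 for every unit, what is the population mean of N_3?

0.25

The intervention sets N_2=6 in all 8 units regardless of N_1. Recomputing N_3 per unit gives 3, 0, -4, -2, -1, 1, 2, 3; average 0.25.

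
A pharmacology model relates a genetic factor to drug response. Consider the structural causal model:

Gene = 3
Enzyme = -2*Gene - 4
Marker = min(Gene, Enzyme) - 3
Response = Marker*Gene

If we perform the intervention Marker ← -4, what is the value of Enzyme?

Under do(Marker=-4), the mechanism Marker = min(Gene, Enzyme) - 3 is discarded; Marker is fixed at -4.
Since Enzyme is not a descendant of the intervened variable, it is unaffected.
Enzyme = -2*Gene - 4  [with Gene=3]  = -10

-10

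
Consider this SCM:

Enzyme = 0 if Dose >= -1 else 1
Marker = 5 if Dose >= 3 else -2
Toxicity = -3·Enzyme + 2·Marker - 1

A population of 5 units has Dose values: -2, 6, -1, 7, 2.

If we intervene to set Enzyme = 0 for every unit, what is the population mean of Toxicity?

Under do(Enzyme=0), Enzyme's equation is replaced by Enzyme=0 for every unit. Per-unit Toxicity: -5, 9, -5, 9, -5. Mean = 0.6.

0.6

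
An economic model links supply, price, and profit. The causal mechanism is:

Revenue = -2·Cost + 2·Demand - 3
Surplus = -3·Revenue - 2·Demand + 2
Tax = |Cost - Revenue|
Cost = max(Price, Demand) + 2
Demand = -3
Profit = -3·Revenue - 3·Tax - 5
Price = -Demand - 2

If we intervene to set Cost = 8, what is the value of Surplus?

The intervention breaks the incoming arrows to Cost: Cost = max(Price, Demand) + 2 no longer applies, and Cost = 8.
Revenue = -2·Cost + 2·Demand - 3  [with Cost=8, Demand=-3]  = -25
Surplus = -3·Revenue - 2·Demand + 2  [with Revenue=-25, Demand=-3]  = 83

83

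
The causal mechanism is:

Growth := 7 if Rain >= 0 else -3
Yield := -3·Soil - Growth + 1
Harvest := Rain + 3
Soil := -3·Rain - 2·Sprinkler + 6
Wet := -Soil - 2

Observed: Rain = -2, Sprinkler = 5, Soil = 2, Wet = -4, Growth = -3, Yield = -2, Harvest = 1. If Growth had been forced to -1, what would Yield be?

The intervention breaks the incoming arrows to Growth: Growth := 7 if Rain >= 0 else -3 no longer applies, and Growth = -1.
Soil = -3·Rain - 2·Sprinkler + 6  [with Rain=-2, Sprinkler=5]  = 2
Yield = -3·Soil - Growth + 1  [with Soil=2, Growth=-1]  = -4

-4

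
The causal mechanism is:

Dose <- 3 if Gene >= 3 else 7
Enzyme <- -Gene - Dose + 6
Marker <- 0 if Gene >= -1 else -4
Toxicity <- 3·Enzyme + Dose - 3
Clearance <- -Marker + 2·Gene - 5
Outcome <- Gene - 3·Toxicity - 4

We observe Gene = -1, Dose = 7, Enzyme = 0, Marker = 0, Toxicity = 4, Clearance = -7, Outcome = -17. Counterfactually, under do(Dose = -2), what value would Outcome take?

-71

Under do(Dose=-2), the mechanism Dose <- 3 if Gene >= 3 else 7 is discarded; Dose is fixed at -2.
Enzyme = -Gene - Dose + 6  [with Gene=-1, Dose=-2]  = 9
Toxicity = 3·Enzyme + Dose - 3  [with Enzyme=9, Dose=-2]  = 22
Outcome = Gene - 3·Toxicity - 4  [with Gene=-1, Toxicity=22]  = -71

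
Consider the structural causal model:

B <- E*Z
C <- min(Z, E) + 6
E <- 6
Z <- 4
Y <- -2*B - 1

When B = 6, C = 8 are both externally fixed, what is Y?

-13

The joint intervention fixes B = 6, C = 8, removing each variable's own equation.
Y = -2*B - 1  [with B=6]  = -13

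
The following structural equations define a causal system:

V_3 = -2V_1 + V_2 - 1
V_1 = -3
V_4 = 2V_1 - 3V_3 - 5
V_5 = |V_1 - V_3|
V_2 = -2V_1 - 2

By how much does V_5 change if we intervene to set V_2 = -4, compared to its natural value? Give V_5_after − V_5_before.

do(V_2=-4) replaces the equation V_2 = -2V_1 - 2 with the constant V_2 = -4.
V_3 = -2V_1 + V_2 - 1  [with V_1=-3, V_2=-4]  = 1
V_5 = |V_1 - V_3|  [with V_1=-3, V_3=1]  = 4
Without intervention: V_2 = -2V_1 - 2  [with V_1=-3]  = 4; V_3 = -2V_1 + V_2 - 1  [with V_1=-3, V_2=4]  = 9; V_5 = |V_1 - V_3|  [with V_1=-3, V_3=9]  = 12.
Change = 4 − 12 = -8.

-8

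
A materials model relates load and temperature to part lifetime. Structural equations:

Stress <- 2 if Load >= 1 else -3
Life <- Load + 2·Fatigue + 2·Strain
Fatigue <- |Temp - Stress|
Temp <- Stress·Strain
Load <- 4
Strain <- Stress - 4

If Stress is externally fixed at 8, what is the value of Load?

4

Under do(Stress=8), the mechanism Stress <- 2 if Load >= 1 else -3 is discarded; Stress is fixed at 8.
Load is not downstream of the intervention, so its value is determined by the original equations.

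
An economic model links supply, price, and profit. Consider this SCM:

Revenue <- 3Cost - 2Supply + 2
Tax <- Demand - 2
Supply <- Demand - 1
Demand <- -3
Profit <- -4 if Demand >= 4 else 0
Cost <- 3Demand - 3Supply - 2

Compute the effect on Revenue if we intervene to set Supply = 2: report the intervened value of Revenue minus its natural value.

-66

Under do(Supply=2), the mechanism Supply <- Demand - 1 is discarded; Supply is fixed at 2.
Cost = 3Demand - 3Supply - 2  [with Demand=-3, Supply=2]  = -17
Revenue = 3Cost - 2Supply + 2  [with Cost=-17, Supply=2]  = -53
Without intervention: Supply = Demand - 1  [with Demand=-3]  = -4; Cost = 3Demand - 3Supply - 2  [with Demand=-3, Supply=-4]  = 1; Revenue = 3Cost - 2Supply + 2  [with Cost=1, Supply=-4]  = 13.
Change = -53 − 13 = -66.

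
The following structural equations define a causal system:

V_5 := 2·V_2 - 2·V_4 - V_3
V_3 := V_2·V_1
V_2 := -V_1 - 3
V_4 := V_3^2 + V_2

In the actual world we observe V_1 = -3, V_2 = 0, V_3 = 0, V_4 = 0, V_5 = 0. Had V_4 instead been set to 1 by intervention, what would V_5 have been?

Intervening sets V_4 = 1 and removes its equation (V_4 := V_3^2 + V_2).
V_2 = -V_1 - 3  [with V_1=-3]  = 0
V_3 = V_2·V_1  [with V_2=0, V_1=-3]  = 0
V_5 = 2·V_2 - 2·V_4 - V_3  [with V_2=0, V_4=1, V_3=0]  = -2

-2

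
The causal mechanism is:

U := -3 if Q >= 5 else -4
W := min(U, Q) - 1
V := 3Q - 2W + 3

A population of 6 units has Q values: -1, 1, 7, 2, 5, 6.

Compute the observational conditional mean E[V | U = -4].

Conditioning on U=-4 selects the 3 unit(s) with Q ∈ {-1, 1, 2}. Their V values: 10, 16, 19. Mean = 15.

15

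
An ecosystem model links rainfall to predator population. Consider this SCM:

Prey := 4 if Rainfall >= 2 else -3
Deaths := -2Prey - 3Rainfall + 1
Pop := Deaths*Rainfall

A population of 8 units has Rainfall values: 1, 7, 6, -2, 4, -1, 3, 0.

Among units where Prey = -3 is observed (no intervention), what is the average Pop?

-8

Conditioning on Prey=-3 selects the 4 unit(s) with Rainfall ∈ {1, -2, -1, 0}. Their Pop values: 4, -26, -10, 0. Mean = -8.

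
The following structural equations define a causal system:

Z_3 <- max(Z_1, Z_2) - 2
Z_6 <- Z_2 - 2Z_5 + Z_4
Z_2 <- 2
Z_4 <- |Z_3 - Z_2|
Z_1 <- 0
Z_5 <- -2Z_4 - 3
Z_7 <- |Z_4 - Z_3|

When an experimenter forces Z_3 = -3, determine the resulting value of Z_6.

The intervention breaks the incoming arrows to Z_3: Z_3 <- max(Z_1, Z_2) - 2 no longer applies, and Z_3 = -3.
Z_4 = |Z_3 - Z_2|  [with Z_3=-3, Z_2=2]  = 5
Z_5 = -2Z_4 - 3  [with Z_4=5]  = -13
Z_6 = Z_2 - 2Z_5 + Z_4  [with Z_2=2, Z_5=-13, Z_4=5]  = 33

33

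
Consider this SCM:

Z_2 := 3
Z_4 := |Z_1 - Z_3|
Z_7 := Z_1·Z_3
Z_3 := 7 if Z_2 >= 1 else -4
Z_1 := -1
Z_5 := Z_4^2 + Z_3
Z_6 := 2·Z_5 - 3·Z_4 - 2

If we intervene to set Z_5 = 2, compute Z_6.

The intervention breaks the incoming arrows to Z_5: Z_5 := Z_4^2 + Z_3 no longer applies, and Z_5 = 2.
Z_3 = 7 if Z_2 >= 1 else -4  [with Z_2=3]  = 7
Z_4 = |Z_1 - Z_3|  [with Z_1=-1, Z_3=7]  = 8
Z_6 = 2·Z_5 - 3·Z_4 - 2  [with Z_5=2, Z_4=8]  = -22

-22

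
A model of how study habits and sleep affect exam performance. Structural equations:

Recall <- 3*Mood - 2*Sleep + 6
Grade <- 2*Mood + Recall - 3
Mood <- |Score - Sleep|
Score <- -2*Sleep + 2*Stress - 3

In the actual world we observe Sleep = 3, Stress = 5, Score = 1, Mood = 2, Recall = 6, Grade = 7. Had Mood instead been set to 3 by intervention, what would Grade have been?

12

Under do(Mood=3), the mechanism Mood <- |Score - Sleep| is discarded; Mood is fixed at 3.
Recall = 3*Mood - 2*Sleep + 6  [with Mood=3, Sleep=3]  = 9
Grade = 2*Mood + Recall - 3  [with Mood=3, Recall=9]  = 12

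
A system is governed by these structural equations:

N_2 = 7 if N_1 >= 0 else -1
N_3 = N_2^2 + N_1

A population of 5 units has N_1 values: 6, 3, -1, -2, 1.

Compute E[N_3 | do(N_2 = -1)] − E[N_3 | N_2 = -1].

The intervention sets N_2=-1 in all 5 units regardless of N_1. Recomputing N_3 per unit gives 7, 4, 0, -1, 2; average 2.4.
Observing N_2=-1 restricts to units where N_2's equation naturally yields -1: N_1 ∈ {-1, -2}. In that subpopulation N_3 = 0, -1, mean -0.5.
Difference = 2.4 − (-0.5) = 2.9.

2.9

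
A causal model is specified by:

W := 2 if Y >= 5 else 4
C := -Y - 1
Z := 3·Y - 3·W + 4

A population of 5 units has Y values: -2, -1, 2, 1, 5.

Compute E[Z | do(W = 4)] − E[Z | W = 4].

Under do(W=4), W's equation is replaced by W=4 for every unit. Per-unit Z: -14, -11, -2, -5, 7. Mean = -5.
Observing W=4 restricts to units where W's equation naturally yields 4: Y ∈ {-2, -1, 2, 1}. In that subpopulation Z = -14, -11, -2, -5, mean -8.
Difference = -5 − (-8) = 3.

3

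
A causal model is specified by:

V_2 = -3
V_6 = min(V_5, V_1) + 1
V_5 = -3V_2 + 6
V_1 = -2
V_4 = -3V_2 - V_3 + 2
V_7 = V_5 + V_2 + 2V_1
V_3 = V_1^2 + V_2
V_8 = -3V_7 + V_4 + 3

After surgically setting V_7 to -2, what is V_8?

19

do(V_7=-2) replaces the equation V_7 = V_5 + V_2 + 2V_1 with the constant V_7 = -2.
V_3 = V_1^2 + V_2  [with V_1=-2, V_2=-3]  = 1
V_4 = -3V_2 - V_3 + 2  [with V_2=-3, V_3=1]  = 10
V_8 = -3V_7 + V_4 + 3  [with V_7=-2, V_4=10]  = 19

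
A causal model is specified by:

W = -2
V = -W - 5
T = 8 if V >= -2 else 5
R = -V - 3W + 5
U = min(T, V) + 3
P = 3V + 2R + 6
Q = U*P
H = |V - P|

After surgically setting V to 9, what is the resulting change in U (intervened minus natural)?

11

do(V=9) replaces the equation V = -W - 5 with the constant V = 9.
T = 8 if V >= -2 else 5  [with V=9]  = 8
U = min(T, V) + 3  [with T=8, V=9]  = 11
Without intervention: V = -W - 5  [with W=-2]  = -3; T = 8 if V >= -2 else 5  [with V=-3]  = 5; U = min(T, V) + 3  [with T=5, V=-3]  = 0.
Change = 11 − 0 = 11.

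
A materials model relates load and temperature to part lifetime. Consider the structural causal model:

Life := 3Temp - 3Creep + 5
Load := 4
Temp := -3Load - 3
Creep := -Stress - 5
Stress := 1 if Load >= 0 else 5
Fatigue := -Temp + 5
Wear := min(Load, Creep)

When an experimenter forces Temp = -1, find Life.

20

The intervention breaks the incoming arrows to Temp: Temp := -3Load - 3 no longer applies, and Temp = -1.
Stress = 1 if Load >= 0 else 5  [with Load=4]  = 1
Creep = -Stress - 5  [with Stress=1]  = -6
Life = 3Temp - 3Creep + 5  [with Temp=-1, Creep=-6]  = 20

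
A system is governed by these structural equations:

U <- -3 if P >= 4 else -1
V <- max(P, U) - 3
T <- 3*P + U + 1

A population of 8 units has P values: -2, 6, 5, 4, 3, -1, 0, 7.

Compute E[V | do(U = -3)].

-0.25

do(U=-3) breaks U's dependence on P. With U=-3 fixed, V across the units is -5, 3, 2, 1, 0, -4, -3, 4, mean -0.25.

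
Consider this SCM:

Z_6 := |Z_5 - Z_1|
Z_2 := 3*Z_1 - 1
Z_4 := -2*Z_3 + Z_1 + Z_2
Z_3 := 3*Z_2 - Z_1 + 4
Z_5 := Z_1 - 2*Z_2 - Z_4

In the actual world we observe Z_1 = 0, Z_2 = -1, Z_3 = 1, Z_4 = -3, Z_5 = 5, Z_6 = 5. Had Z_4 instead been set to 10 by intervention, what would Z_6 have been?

8

Under do(Z_4=10), the mechanism Z_4 := -2*Z_3 + Z_1 + Z_2 is discarded; Z_4 is fixed at 10.
Z_2 = 3*Z_1 - 1  [with Z_1=0]  = -1
Z_5 = Z_1 - 2*Z_2 - Z_4  [with Z_1=0, Z_2=-1, Z_4=10]  = -8
Z_6 = |Z_5 - Z_1|  [with Z_5=-8, Z_1=0]  = 8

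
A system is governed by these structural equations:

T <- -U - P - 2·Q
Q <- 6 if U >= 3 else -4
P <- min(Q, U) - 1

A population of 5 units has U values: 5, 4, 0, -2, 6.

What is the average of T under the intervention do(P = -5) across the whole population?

-1.6

The intervention sets P=-5 in all 5 units regardless of U. Recomputing T per unit gives -12, -11, 13, 15, -13; average -1.6.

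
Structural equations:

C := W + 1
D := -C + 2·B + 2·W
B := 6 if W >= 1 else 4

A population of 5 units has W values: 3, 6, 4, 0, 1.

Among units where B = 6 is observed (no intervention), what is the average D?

14.5

Conditioning on B=6 selects the 4 unit(s) with W ∈ {3, 6, 4, 1}. Their D values: 14, 17, 15, 12. Mean = 14.5.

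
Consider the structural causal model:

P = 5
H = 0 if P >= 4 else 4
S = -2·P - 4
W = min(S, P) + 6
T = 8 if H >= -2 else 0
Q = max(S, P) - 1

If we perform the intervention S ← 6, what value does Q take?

Under do(S=6), the mechanism S = -2·P - 4 is discarded; S is fixed at 6.
Q = max(S, P) - 1  [with S=6, P=5]  = 5

5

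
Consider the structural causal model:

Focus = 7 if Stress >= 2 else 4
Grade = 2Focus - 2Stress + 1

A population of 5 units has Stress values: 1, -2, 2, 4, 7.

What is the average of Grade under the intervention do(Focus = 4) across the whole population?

4.2

Under do(Focus=4), Focus's equation is replaced by Focus=4 for every unit. Per-unit Grade: 7, 13, 5, 1, -5. Mean = 4.2.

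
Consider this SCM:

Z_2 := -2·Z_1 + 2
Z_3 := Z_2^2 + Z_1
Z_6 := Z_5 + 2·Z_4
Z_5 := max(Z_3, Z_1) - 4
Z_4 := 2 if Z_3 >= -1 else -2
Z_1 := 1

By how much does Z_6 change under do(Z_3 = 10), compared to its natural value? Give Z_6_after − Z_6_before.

9

The intervention breaks the incoming arrows to Z_3: Z_3 := Z_2^2 + Z_1 no longer applies, and Z_3 = 10.
Z_4 = 2 if Z_3 >= -1 else -2  [with Z_3=10]  = 2
Z_5 = max(Z_3, Z_1) - 4  [with Z_3=10, Z_1=1]  = 6
Z_6 = Z_5 + 2·Z_4  [with Z_5=6, Z_4=2]  = 10
Without intervention: Z_2 = -2·Z_1 + 2  [with Z_1=1]  = 0; Z_3 = Z_2^2 + Z_1  [with Z_2=0, Z_1=1]  = 1; Z_4 = 2 if Z_3 >= -1 else -2  [with Z_3=1]  = 2; Z_5 = max(Z_3, Z_1) - 4  [with Z_3=1, Z_1=1]  = -3; Z_6 = Z_5 + 2·Z_4  [with Z_5=-3, Z_4=2]  = 1.
Change = 10 − 1 = 9.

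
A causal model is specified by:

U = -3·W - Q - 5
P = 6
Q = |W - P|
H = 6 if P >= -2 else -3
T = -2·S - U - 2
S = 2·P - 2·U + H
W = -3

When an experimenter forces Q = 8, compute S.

The intervention breaks the incoming arrows to Q: Q = |W - P| no longer applies, and Q = 8.
U = -3·W - Q - 5  [with W=-3, Q=8]  = -4
H = 6 if P >= -2 else -3  [with P=6]  = 6
S = 2·P - 2·U + H  [with P=6, U=-4, H=6]  = 26

26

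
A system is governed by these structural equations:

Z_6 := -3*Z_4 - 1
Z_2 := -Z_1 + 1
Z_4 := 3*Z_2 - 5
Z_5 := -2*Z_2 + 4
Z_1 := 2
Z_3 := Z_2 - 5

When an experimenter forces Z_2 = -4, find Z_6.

Under do(Z_2=-4), the mechanism Z_2 := -Z_1 + 1 is discarded; Z_2 is fixed at -4.
Z_4 = 3*Z_2 - 5  [with Z_2=-4]  = -17
Z_6 = -3*Z_4 - 1  [with Z_4=-17]  = 50

50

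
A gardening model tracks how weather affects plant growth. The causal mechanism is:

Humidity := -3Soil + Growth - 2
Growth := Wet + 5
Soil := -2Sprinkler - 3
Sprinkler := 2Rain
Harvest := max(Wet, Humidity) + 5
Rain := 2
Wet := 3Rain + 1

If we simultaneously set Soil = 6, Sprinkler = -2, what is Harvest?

The joint intervention fixes Soil = 6, Sprinkler = -2, removing each variable's own equation.
Wet = 3Rain + 1  [with Rain=2]  = 7
Growth = Wet + 5  [with Wet=7]  = 12
Humidity = -3Soil + Growth - 2  [with Soil=6, Growth=12]  = -8
Harvest = max(Wet, Humidity) + 5  [with Wet=7, Humidity=-8]  = 12

12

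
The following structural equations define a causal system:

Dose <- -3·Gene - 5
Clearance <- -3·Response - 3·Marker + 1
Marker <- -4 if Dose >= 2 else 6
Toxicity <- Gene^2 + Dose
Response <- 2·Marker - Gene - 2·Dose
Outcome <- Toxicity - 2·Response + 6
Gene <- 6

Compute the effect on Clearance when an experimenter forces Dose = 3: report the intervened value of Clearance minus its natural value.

Under do(Dose=3), the mechanism Dose <- -3·Gene - 5 is discarded; Dose is fixed at 3.
Marker = -4 if Dose >= 2 else 6  [with Dose=3]  = -4
Response = 2·Marker - Gene - 2·Dose  [with Marker=-4, Gene=6, Dose=3]  = -20
Clearance = -3·Response - 3·Marker + 1  [with Response=-20, Marker=-4]  = 73
Without intervention: Dose = -3·Gene - 5  [with Gene=6]  = -23; Marker = -4 if Dose >= 2 else 6  [with Dose=-23]  = 6; Response = 2·Marker - Gene - 2·Dose  [with Marker=6, Gene=6, Dose=-23]  = 52; Clearance = -3·Response - 3·Marker + 1  [with Response=52, Marker=6]  = -173.
Change = 73 − (-173) = 246.

246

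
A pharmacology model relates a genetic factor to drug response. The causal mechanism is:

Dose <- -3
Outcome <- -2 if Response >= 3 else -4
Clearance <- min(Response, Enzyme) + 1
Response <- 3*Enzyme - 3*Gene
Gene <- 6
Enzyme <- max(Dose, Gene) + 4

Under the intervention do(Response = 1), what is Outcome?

-4

Under do(Response=1), the mechanism Response <- 3*Enzyme - 3*Gene is discarded; Response is fixed at 1.
Outcome = -2 if Response >= 3 else -4  [with Response=1]  = -4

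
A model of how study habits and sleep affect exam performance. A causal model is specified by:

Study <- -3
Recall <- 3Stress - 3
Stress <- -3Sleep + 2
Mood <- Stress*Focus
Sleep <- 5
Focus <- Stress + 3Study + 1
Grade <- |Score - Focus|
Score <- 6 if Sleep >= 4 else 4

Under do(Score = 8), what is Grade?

29

do(Score=8) replaces the equation Score <- 6 if Sleep >= 4 else 4 with the constant Score = 8.
Stress = -3Sleep + 2  [with Sleep=5]  = -13
Focus = Stress + 3Study + 1  [with Stress=-13, Study=-3]  = -21
Grade = |Score - Focus|  [with Score=8, Focus=-21]  = 29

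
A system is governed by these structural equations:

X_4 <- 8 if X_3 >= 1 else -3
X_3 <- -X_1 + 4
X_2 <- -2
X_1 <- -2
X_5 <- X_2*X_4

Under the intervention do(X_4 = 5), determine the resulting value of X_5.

-10

Intervening sets X_4 = 5 and removes its equation (X_4 <- 8 if X_3 >= 1 else -3).
X_5 = X_2*X_4  [with X_2=-2, X_4=5]  = -10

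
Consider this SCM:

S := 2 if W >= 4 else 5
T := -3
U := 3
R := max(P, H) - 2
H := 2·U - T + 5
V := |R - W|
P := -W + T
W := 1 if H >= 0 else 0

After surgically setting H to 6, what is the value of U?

3

Under do(H=6), the mechanism H := 2·U - T + 5 is discarded; H is fixed at 6.
Since U is not a descendant of the intervened variable, it is unaffected.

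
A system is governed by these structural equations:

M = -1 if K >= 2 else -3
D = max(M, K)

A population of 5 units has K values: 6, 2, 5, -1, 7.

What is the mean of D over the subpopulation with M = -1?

5

Observing M=-1 restricts to units where M's equation naturally yields -1: K ∈ {6, 2, 5, 7}. In that subpopulation D = 6, 2, 5, 7, mean 5.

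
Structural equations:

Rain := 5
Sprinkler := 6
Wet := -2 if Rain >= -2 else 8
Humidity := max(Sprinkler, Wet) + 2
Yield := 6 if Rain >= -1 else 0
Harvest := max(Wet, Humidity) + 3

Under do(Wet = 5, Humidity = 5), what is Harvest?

Setting Wet = 5, Humidity = 5 by intervention discards those variables' equations.
Harvest = max(Wet, Humidity) + 3  [with Wet=5, Humidity=5]  = 8

8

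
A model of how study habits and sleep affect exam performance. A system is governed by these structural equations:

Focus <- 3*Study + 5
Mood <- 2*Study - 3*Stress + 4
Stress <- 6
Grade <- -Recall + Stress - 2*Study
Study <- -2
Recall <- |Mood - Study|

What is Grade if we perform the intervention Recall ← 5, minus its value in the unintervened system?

The intervention breaks the incoming arrows to Recall: Recall <- |Mood - Study| no longer applies, and Recall = 5.
Grade = -Recall + Stress - 2*Study  [with Recall=5, Stress=6, Study=-2]  = 5
Without intervention: Mood = 2*Study - 3*Stress + 4  [with Study=-2, Stress=6]  = -18; Recall = |Mood - Study|  [with Mood=-18, Study=-2]  = 16; Grade = -Recall + Stress - 2*Study  [with Recall=16, Stress=6, Study=-2]  = -6.
Change = 5 − (-6) = 11.

11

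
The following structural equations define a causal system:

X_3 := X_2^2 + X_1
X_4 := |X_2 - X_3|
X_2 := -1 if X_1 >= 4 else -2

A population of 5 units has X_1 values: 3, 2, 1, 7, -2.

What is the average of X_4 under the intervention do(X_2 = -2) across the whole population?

The intervention sets X_2=-2 in all 5 units regardless of X_1. Recomputing X_4 per unit gives 9, 8, 7, 13, 4; average 8.2.

8.2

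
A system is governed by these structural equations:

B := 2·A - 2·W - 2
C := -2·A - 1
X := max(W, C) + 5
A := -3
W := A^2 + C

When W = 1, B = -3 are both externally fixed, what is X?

10

The joint intervention fixes W = 1, B = -3, removing each variable's own equation.
C = -2·A - 1  [with A=-3]  = 5
X = max(W, C) + 5  [with W=1, C=5]  = 10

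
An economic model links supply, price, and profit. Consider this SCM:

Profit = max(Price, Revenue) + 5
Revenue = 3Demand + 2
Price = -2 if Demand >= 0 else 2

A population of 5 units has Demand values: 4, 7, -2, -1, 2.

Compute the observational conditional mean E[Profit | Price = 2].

7

E[Profit|Price=2] averages over only the 2 units with Price=2 (Demand = -2, -1): Profit = 7, 7, mean 7.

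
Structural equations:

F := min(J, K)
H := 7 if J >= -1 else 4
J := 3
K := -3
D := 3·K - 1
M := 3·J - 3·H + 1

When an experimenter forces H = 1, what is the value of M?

7

The intervention breaks the incoming arrows to H: H := 7 if J >= -1 else 4 no longer applies, and H = 1.
M = 3·J - 3·H + 1  [with J=3, H=1]  = 7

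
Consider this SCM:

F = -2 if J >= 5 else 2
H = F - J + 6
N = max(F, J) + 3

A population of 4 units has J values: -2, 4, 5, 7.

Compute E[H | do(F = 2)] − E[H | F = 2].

Under do(F=2), F's equation is replaced by F=2 for every unit. Per-unit H: 10, 4, 3, 1. Mean = 4.5.
E[H|F=2] averages over only the 2 units with F=2 (J = -2, 4): H = 10, 4, mean 7.
Difference = 4.5 − 7 = -2.5.

-2.5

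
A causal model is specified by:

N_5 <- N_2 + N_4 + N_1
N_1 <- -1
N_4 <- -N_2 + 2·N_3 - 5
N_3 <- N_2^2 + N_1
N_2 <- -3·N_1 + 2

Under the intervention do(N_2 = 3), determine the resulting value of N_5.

do(N_2=3) replaces the equation N_2 <- -3·N_1 + 2 with the constant N_2 = 3.
N_3 = N_2^2 + N_1  [with N_2=3, N_1=-1]  = 8
N_4 = -N_2 + 2·N_3 - 5  [with N_2=3, N_3=8]  = 8
N_5 = N_2 + N_4 + N_1  [with N_2=3, N_4=8, N_1=-1]  = 10

10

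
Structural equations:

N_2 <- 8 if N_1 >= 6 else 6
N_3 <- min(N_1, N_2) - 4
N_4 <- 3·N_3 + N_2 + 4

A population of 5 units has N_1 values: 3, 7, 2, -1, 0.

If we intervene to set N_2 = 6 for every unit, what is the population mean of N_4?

The intervention sets N_2=6 in all 5 units regardless of N_1. Recomputing N_4 per unit gives 7, 16, 4, -5, -2; average 4.

4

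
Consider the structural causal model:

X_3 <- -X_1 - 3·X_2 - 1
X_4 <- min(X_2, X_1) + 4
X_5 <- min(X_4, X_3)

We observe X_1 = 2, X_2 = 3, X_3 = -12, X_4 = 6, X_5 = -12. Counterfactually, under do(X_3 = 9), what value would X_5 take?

do(X_3=9) replaces the equation X_3 <- -X_1 - 3·X_2 - 1 with the constant X_3 = 9.
X_4 = min(X_2, X_1) + 4  [with X_2=3, X_1=2]  = 6
X_5 = min(X_4, X_3)  [with X_4=6, X_3=9]  = 6

6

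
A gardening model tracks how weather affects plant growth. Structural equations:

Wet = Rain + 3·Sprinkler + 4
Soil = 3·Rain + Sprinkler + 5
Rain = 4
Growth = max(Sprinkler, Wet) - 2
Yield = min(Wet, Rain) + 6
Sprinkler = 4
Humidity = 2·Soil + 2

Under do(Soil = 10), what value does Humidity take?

22

The intervention breaks the incoming arrows to Soil: Soil = 3·Rain + Sprinkler + 5 no longer applies, and Soil = 10.
Humidity = 2·Soil + 2  [with Soil=10]  = 22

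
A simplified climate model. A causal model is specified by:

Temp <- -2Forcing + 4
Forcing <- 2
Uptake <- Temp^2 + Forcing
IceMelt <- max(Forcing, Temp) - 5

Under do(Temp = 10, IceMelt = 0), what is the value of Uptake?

Setting Temp = 10, IceMelt = 0 by intervention discards those variables' equations.
Uptake = Temp^2 + Forcing  [with Temp=10, Forcing=2]  = 102

102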